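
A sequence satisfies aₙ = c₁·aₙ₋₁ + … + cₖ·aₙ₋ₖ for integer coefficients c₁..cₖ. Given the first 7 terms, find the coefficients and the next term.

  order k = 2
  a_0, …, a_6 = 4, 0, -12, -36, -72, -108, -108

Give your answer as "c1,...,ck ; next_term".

  a_2 = 3·0 + -3·4 = -12
  a_3 = 3·-12 + -3·0 = -36
  a_4 = 3·-36 + -3·-12 = -72
  a_5 = 3·-72 + -3·-36 = -108
  a_6 = 3·-108 + -3·-72 = -108
  a_7 = 3·-108 + -3·-108 = 0

3,-3 ; 0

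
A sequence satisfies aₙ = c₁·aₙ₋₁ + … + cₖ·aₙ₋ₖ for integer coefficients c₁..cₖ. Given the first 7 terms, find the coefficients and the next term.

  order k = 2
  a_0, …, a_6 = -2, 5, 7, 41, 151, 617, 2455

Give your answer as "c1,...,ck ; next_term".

3,4 ; 9833

  a_2 = 3·5 + 4·-2 = 7
  a_3 = 3·7 + 4·5 = 41
  a_4 = 3·41 + 4·7 = 151
  a_5 = 3·151 + 4·41 = 617
  a_6 = 3·617 + 4·151 = 2455
  a_7 = 3·2455 + 4·617 = 9833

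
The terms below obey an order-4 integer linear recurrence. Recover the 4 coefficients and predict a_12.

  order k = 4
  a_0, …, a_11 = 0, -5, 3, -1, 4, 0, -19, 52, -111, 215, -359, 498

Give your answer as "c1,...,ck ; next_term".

-3,-3,-2,-3 ; -514

  a_4 = -3·-1 + -3·3 + -2·-5 + -3·0 = 4
  a_5 = -3·4 + -3·-1 + -2·3 + -3·-5 = 0
  a_6 = -3·0 + -3·4 + -2·-1 + -3·3 = -19
  a_7 = -3·-19 + -3·0 + -2·4 + -3·-1 = 52
  a_8 = -3·52 + -3·-19 + -2·0 + -3·4 = -111
  a_9 = -3·-111 + -3·52 + -2·-19 + -3·0 = 215
  a_10 = -3·215 + -3·-111 + -2·52 + -3·-19 = -359
  a_11 = -3·-359 + -3·215 + -2·-111 + -3·52 = 498
  a_12 = -3·498 + -3·-359 + -2·215 + -3·-111 = -514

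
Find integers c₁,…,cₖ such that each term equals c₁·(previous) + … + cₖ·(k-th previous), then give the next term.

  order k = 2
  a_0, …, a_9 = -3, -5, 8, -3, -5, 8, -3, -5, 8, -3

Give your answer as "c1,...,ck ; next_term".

  a_2 = -1·-5 + -1·-3 = 8
  a_3 = -1·8 + -1·-5 = -3
  a_4 = -1·-3 + -1·8 = -5
  a_5 = -1·-5 + -1·-3 = 8
  a_6 = -1·8 + -1·-5 = -3
  a_7 = -1·-3 + -1·8 = -5
  a_8 = -1·-5 + -1·-3 = 8
  a_9 = -1·8 + -1·-5 = -3
  a_10 = -1·-3 + -1·8 = -5

-1,-1 ; -5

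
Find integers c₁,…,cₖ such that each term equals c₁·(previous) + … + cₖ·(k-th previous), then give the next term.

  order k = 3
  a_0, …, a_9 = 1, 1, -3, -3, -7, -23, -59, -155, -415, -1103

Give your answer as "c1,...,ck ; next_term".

2,1,2 ; -2931

  a_3 = 2·-3 + 1·1 + 2·1 = -3
  a_4 = 2·-3 + 1·-3 + 2·1 = -7
  a_5 = 2·-7 + 1·-3 + 2·-3 = -23
  a_6 = 2·-23 + 1·-7 + 2·-3 = -59
  a_7 = 2·-59 + 1·-23 + 2·-7 = -155
  a_8 = 2·-155 + 1·-59 + 2·-23 = -415
  a_9 = 2·-415 + 1·-155 + 2·-59 = -1103
  a_10 = 2·-1103 + 1·-415 + 2·-155 = -2931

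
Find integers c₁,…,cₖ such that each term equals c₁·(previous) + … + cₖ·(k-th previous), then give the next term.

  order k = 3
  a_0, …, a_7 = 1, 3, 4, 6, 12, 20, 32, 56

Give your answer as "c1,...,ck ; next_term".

1,0,2 ; 96

  a_3 = 1·4 + 0·3 + 2·1 = 6
  a_4 = 1·6 + 0·4 + 2·3 = 12
  a_5 = 1·12 + 0·6 + 2·4 = 20
  a_6 = 1·20 + 0·12 + 2·6 = 32
  a_7 = 1·32 + 0·20 + 2·12 = 56
  a_8 = 1·56 + 0·32 + 2·20 = 96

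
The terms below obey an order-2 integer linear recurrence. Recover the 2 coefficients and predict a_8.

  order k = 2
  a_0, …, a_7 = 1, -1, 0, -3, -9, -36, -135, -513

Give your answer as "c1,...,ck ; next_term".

  a_2 = 3·-1 + 3·1 = 0
  a_3 = 3·0 + 3·-1 = -3
  a_4 = 3·-3 + 3·0 = -9
  a_5 = 3·-9 + 3·-3 = -36
  a_6 = 3·-36 + 3·-9 = -135
  a_7 = 3·-135 + 3·-36 = -513
  a_8 = 3·-513 + 3·-135 = -1944

3,3 ; -1944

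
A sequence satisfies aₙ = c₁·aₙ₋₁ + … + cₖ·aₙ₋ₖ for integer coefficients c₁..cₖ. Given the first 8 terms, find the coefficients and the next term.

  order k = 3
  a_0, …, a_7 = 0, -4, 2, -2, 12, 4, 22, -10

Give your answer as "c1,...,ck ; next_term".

1,1,-3 ; 0

  a_3 = 1·2 + 1·-4 + -3·0 = -2
  a_4 = 1·-2 + 1·2 + -3·-4 = 12
  a_5 = 1·12 + 1·-2 + -3·2 = 4
  a_6 = 1·4 + 1·12 + -3·-2 = 22
  a_7 = 1·22 + 1·4 + -3·12 = -10
  a_8 = 1·-10 + 1·22 + -3·4 = 0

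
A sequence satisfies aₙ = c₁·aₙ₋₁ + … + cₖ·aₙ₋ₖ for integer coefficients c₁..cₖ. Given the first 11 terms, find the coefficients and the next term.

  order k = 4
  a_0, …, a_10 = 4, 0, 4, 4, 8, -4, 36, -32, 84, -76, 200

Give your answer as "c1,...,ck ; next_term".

  a_4 = -2·4 + 0·4 + 3·0 + 4·4 = 8
  a_5 = -2·8 + 0·4 + 3·4 + 4·0 = -4
  a_6 = -2·-4 + 0·8 + 3·4 + 4·4 = 36
  a_7 = -2·36 + 0·-4 + 3·8 + 4·4 = -32
  a_8 = -2·-32 + 0·36 + 3·-4 + 4·8 = 84
  a_9 = -2·84 + 0·-32 + 3·36 + 4·-4 = -76
  a_10 = -2·-76 + 0·84 + 3·-32 + 4·36 = 200
  a_11 = -2·200 + 0·-76 + 3·84 + 4·-32 = -276

-2,0,3,4 ; -276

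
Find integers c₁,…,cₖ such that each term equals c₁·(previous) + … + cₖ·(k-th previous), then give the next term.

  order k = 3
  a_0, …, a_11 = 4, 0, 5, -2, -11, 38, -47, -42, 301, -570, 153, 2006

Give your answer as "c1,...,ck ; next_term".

-2,-3,2 ; -5611

  a_3 = -2·5 + -3·0 + 2·4 = -2
  a_4 = -2·-2 + -3·5 + 2·0 = -11
  a_5 = -2·-11 + -3·-2 + 2·5 = 38
  a_6 = -2·38 + -3·-11 + 2·-2 = -47
  a_7 = -2·-47 + -3·38 + 2·-11 = -42
  a_8 = -2·-42 + -3·-47 + 2·38 = 301
  a_9 = -2·301 + -3·-42 + 2·-47 = -570
  a_10 = -2·-570 + -3·301 + 2·-42 = 153
  a_11 = -2·153 + -3·-570 + 2·301 = 2006
  a_12 = -2·2006 + -3·153 + 2·-570 = -5611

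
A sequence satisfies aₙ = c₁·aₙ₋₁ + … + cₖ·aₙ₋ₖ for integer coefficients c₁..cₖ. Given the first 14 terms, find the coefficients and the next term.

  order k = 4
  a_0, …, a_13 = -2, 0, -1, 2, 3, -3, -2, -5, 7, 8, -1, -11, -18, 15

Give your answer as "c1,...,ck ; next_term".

  a_4 = -1·2 + -1·-1 + -2·0 + -2·-2 = 3
  a_5 = -1·3 + -1·2 + -2·-1 + -2·0 = -3
  a_6 = -1·-3 + -1·3 + -2·2 + -2·-1 = -2
  a_7 = -1·-2 + -1·-3 + -2·3 + -2·2 = -5
  a_8 = -1·-5 + -1·-2 + -2·-3 + -2·3 = 7
  a_9 = -1·7 + -1·-5 + -2·-2 + -2·-3 = 8
  a_10 = -1·8 + -1·7 + -2·-5 + -2·-2 = -1
  a_11 = -1·-1 + -1·8 + -2·7 + -2·-5 = -11
  a_12 = -1·-11 + -1·-1 + -2·8 + -2·7 = -18
  a_13 = -1·-18 + -1·-11 + -2·-1 + -2·8 = 15
  a_14 = -1·15 + -1·-18 + -2·-11 + -2·-1 = 27

-1,-1,-2,-2 ; 27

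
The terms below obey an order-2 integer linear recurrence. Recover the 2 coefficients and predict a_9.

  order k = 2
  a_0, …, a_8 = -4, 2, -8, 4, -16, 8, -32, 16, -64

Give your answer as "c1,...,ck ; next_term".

0,2 ; 32

  a_2 = 0·2 + 2·-4 = -8
  a_3 = 0·-8 + 2·2 = 4
  a_4 = 0·4 + 2·-8 = -16
  a_5 = 0·-16 + 2·4 = 8
  a_6 = 0·8 + 2·-16 = -32
  a_7 = 0·-32 + 2·8 = 16
  a_8 = 0·16 + 2·-32 = -64
  a_9 = 0·-64 + 2·16 = 32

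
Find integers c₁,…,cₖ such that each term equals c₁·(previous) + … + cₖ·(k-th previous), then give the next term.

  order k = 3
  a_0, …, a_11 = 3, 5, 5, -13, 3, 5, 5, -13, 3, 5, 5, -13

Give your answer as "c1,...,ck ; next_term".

-1,-1,-1 ; 3

  a_3 = -1·5 + -1·5 + -1·3 = -13
  a_4 = -1·-13 + -1·5 + -1·5 = 3
  a_5 = -1·3 + -1·-13 + -1·5 = 5
  a_6 = -1·5 + -1·3 + -1·-13 = 5
  a_7 = -1·5 + -1·5 + -1·3 = -13
  a_8 = -1·-13 + -1·5 + -1·5 = 3
  a_9 = -1·3 + -1·-13 + -1·5 = 5
  a_10 = -1·5 + -1·3 + -1·-13 = 5
  a_11 = -1·5 + -1·5 + -1·3 = -13
  a_12 = -1·-13 + -1·5 + -1·5 = 3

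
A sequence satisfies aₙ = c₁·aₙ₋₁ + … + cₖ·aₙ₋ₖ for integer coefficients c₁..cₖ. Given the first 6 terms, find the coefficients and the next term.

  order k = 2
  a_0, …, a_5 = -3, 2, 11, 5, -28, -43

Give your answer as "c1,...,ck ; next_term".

  a_2 = 1·2 + -3·-3 = 11
  a_3 = 1·11 + -3·2 = 5
  a_4 = 1·5 + -3·11 = -28
  a_5 = 1·-28 + -3·5 = -43
  a_6 = 1·-43 + -3·-28 = 41

1,-3 ; 41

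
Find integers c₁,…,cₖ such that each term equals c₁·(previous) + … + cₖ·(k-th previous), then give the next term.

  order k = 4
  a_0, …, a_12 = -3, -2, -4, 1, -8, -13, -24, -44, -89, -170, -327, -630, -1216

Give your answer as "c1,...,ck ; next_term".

1,1,1,1 ; -2343

  a_4 = 1·1 + 1·-4 + 1·-2 + 1·-3 = -8
  a_5 = 1·-8 + 1·1 + 1·-4 + 1·-2 = -13
  a_6 = 1·-13 + 1·-8 + 1·1 + 1·-4 = -24
  a_7 = 1·-24 + 1·-13 + 1·-8 + 1·1 = -44
  a_8 = 1·-44 + 1·-24 + 1·-13 + 1·-8 = -89
  a_9 = 1·-89 + 1·-44 + 1·-24 + 1·-13 = -170
  a_10 = 1·-170 + 1·-89 + 1·-44 + 1·-24 = -327
  a_11 = 1·-327 + 1·-170 + 1·-89 + 1·-44 = -630
  a_12 = 1·-630 + 1·-327 + 1·-170 + 1·-89 = -1216
  a_13 = 1·-1216 + 1·-630 + 1·-327 + 1·-170 = -2343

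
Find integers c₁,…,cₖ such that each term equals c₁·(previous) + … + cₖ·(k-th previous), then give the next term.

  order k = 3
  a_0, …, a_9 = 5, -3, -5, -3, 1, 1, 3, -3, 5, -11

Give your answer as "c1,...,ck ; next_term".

-1,1,-1 ; 19

  a_3 = -1·-5 + 1·-3 + -1·5 = -3
  a_4 = -1·-3 + 1·-5 + -1·-3 = 1
  a_5 = -1·1 + 1·-3 + -1·-5 = 1
  a_6 = -1·1 + 1·1 + -1·-3 = 3
  a_7 = -1·3 + 1·1 + -1·1 = -3
  a_8 = -1·-3 + 1·3 + -1·1 = 5
  a_9 = -1·5 + 1·-3 + -1·3 = -11
  a_10 = -1·-11 + 1·5 + -1·-3 = 19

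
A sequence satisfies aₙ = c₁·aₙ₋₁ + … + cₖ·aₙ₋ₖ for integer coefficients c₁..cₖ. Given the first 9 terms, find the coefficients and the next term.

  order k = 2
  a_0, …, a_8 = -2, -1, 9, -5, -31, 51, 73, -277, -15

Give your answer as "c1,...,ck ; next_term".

  a_2 = -1·-1 + -4·-2 = 9
  a_3 = -1·9 + -4·-1 = -5
  a_4 = -1·-5 + -4·9 = -31
  a_5 = -1·-31 + -4·-5 = 51
  a_6 = -1·51 + -4·-31 = 73
  a_7 = -1·73 + -4·51 = -277
  a_8 = -1·-277 + -4·73 = -15
  a_9 = -1·-15 + -4·-277 = 1123

-1,-4 ; 1123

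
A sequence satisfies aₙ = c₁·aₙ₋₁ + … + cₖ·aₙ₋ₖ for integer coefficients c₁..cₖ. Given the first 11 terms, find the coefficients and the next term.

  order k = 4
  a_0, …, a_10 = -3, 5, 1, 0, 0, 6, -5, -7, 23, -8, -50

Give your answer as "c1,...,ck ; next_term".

-1,-2,1,1 ; 82

  a_4 = -1·0 + -2·1 + 1·5 + 1·-3 = 0
  a_5 = -1·0 + -2·0 + 1·1 + 1·5 = 6
  a_6 = -1·6 + -2·0 + 1·0 + 1·1 = -5
  a_7 = -1·-5 + -2·6 + 1·0 + 1·0 = -7
  a_8 = -1·-7 + -2·-5 + 1·6 + 1·0 = 23
  a_9 = -1·23 + -2·-7 + 1·-5 + 1·6 = -8
  a_10 = -1·-8 + -2·23 + 1·-7 + 1·-5 = -50
  a_11 = -1·-50 + -2·-8 + 1·23 + 1·-7 = 82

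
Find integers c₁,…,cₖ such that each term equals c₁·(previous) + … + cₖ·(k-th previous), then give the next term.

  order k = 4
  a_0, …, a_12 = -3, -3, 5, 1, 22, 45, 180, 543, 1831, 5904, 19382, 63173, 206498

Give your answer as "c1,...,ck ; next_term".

  a_4 = 3·1 + 2·5 + -4·-3 + 1·-3 = 22
  a_5 = 3·22 + 2·1 + -4·5 + 1·-3 = 45
  a_6 = 3·45 + 2·22 + -4·1 + 1·5 = 180
  a_7 = 3·180 + 2·45 + -4·22 + 1·1 = 543
  a_8 = 3·543 + 2·180 + -4·45 + 1·22 = 1831
  a_9 = 3·1831 + 2·543 + -4·180 + 1·45 = 5904
  a_10 = 3·5904 + 2·1831 + -4·543 + 1·180 = 19382
  a_11 = 3·19382 + 2·5904 + -4·1831 + 1·543 = 63173
  a_12 = 3·63173 + 2·19382 + -4·5904 + 1·1831 = 206498
  a_13 = 3·206498 + 2·63173 + -4·19382 + 1·5904 = 674216

3,2,-4,1 ; 674216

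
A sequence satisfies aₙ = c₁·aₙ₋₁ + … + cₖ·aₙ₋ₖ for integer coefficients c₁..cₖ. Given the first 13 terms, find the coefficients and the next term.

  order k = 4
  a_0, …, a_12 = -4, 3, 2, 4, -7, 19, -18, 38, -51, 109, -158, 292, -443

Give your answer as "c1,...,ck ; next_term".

  a_4 = -1·4 + 1·2 + 1·3 + 2·-4 = -7
  a_5 = -1·-7 + 1·4 + 1·2 + 2·3 = 19
  a_6 = -1·19 + 1·-7 + 1·4 + 2·2 = -18
  a_7 = -1·-18 + 1·19 + 1·-7 + 2·4 = 38
  a_8 = -1·38 + 1·-18 + 1·19 + 2·-7 = -51
  a_9 = -1·-51 + 1·38 + 1·-18 + 2·19 = 109
  a_10 = -1·109 + 1·-51 + 1·38 + 2·-18 = -158
  a_11 = -1·-158 + 1·109 + 1·-51 + 2·38 = 292
  a_12 = -1·292 + 1·-158 + 1·109 + 2·-51 = -443
  a_13 = -1·-443 + 1·292 + 1·-158 + 2·109 = 795

-1,1,1,2 ; 795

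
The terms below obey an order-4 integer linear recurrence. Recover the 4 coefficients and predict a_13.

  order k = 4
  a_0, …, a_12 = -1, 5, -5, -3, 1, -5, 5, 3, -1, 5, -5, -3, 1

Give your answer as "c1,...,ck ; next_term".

0,0,0,-1 ; -5

  a_4 = 0·-3 + 0·-5 + 0·5 + -1·-1 = 1
  a_5 = 0·1 + 0·-3 + 0·-5 + -1·5 = -5
  a_6 = 0·-5 + 0·1 + 0·-3 + -1·-5 = 5
  a_7 = 0·5 + 0·-5 + 0·1 + -1·-3 = 3
  a_8 = 0·3 + 0·5 + 0·-5 + -1·1 = -1
  a_9 = 0·-1 + 0·3 + 0·5 + -1·-5 = 5
  a_10 = 0·5 + 0·-1 + 0·3 + -1·5 = -5
  a_11 = 0·-5 + 0·5 + 0·-1 + -1·3 = -3
  a_12 = 0·-3 + 0·-5 + 0·5 + -1·-1 = 1
  a_13 = 0·1 + 0·-3 + 0·-5 + -1·5 = -5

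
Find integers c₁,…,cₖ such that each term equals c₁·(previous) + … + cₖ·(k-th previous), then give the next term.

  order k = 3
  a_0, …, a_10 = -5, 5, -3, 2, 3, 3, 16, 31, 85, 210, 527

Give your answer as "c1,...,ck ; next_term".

  a_3 = 1·-3 + 3·5 + 2·-5 = 2
  a_4 = 1·2 + 3·-3 + 2·5 = 3
  a_5 = 1·3 + 3·2 + 2·-3 = 3
  a_6 = 1·3 + 3·3 + 2·2 = 16
  a_7 = 1·16 + 3·3 + 2·3 = 31
  a_8 = 1·31 + 3·16 + 2·3 = 85
  a_9 = 1·85 + 3·31 + 2·16 = 210
  a_10 = 1·210 + 3·85 + 2·31 = 527
  a_11 = 1·527 + 3·210 + 2·85 = 1327

1,3,2 ; 1327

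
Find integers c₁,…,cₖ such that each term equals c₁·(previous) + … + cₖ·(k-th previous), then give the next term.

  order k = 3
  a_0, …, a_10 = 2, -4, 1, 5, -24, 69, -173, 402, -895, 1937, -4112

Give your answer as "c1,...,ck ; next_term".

  a_3 = -3·1 + -1·-4 + 2·2 = 5
  a_4 = -3·5 + -1·1 + 2·-4 = -24
  a_5 = -3·-24 + -1·5 + 2·1 = 69
  a_6 = -3·69 + -1·-24 + 2·5 = -173
  a_7 = -3·-173 + -1·69 + 2·-24 = 402
  a_8 = -3·402 + -1·-173 + 2·69 = -895
  a_9 = -3·-895 + -1·402 + 2·-173 = 1937
  a_10 = -3·1937 + -1·-895 + 2·402 = -4112
  a_11 = -3·-4112 + -1·1937 + 2·-895 = 8609

-3,-1,2 ; 8609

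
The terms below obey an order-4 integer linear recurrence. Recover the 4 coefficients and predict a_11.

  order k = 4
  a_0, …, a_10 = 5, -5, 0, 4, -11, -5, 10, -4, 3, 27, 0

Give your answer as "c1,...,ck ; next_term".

1,-1,1,-2 ; -16

  a_4 = 1·4 + -1·0 + 1·-5 + -2·5 = -11
  a_5 = 1·-11 + -1·4 + 1·0 + -2·-5 = -5
  a_6 = 1·-5 + -1·-11 + 1·4 + -2·0 = 10
  a_7 = 1·10 + -1·-5 + 1·-11 + -2·4 = -4
  a_8 = 1·-4 + -1·10 + 1·-5 + -2·-11 = 3
  a_9 = 1·3 + -1·-4 + 1·10 + -2·-5 = 27
  a_10 = 1·27 + -1·3 + 1·-4 + -2·10 = 0
  a_11 = 1·0 + -1·27 + 1·3 + -2·-4 = -16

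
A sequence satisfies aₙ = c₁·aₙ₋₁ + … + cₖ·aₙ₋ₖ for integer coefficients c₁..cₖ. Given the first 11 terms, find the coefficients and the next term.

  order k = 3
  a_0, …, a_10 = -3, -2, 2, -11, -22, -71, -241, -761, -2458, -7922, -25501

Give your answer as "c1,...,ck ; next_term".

2,3,3 ; -82142

  a_3 = 2·2 + 3·-2 + 3·-3 = -11
  a_4 = 2·-11 + 3·2 + 3·-2 = -22
  a_5 = 2·-22 + 3·-11 + 3·2 = -71
  a_6 = 2·-71 + 3·-22 + 3·-11 = -241
  a_7 = 2·-241 + 3·-71 + 3·-22 = -761
  a_8 = 2·-761 + 3·-241 + 3·-71 = -2458
  a_9 = 2·-2458 + 3·-761 + 3·-241 = -7922
  a_10 = 2·-7922 + 3·-2458 + 3·-761 = -25501
  a_11 = 2·-25501 + 3·-7922 + 3·-2458 = -82142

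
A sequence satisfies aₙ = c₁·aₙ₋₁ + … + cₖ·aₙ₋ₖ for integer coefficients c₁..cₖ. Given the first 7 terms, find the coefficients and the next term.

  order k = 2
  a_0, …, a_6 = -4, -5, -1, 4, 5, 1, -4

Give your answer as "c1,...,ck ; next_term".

1,-1 ; -5

  a_2 = 1·-5 + -1·-4 = -1
  a_3 = 1·-1 + -1·-5 = 4
  a_4 = 1·4 + -1·-1 = 5
  a_5 = 1·5 + -1·4 = 1
  a_6 = 1·1 + -1·5 = -4
  a_7 = 1·-4 + -1·1 = -5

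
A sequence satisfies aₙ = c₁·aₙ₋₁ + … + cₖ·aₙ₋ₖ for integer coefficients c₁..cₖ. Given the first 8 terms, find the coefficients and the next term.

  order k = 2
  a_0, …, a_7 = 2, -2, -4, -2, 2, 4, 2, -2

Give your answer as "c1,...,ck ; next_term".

  a_2 = 1·-2 + -1·2 = -4
  a_3 = 1·-4 + -1·-2 = -2
  a_4 = 1·-2 + -1·-4 = 2
  a_5 = 1·2 + -1·-2 = 4
  a_6 = 1·4 + -1·2 = 2
  a_7 = 1·2 + -1·4 = -2
  a_8 = 1·-2 + -1·2 = -4

1,-1 ; -4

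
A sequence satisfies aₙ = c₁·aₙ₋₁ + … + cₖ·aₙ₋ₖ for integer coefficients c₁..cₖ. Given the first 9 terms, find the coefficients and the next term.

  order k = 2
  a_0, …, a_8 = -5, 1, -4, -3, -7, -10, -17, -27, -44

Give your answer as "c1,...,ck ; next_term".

1,1 ; -71

  a_2 = 1·1 + 1·-5 = -4
  a_3 = 1·-4 + 1·1 = -3
  a_4 = 1·-3 + 1·-4 = -7
  a_5 = 1·-7 + 1·-3 = -10
  a_6 = 1·-10 + 1·-7 = -17
  a_7 = 1·-17 + 1·-10 = -27
  a_8 = 1·-27 + 1·-17 = -44
  a_9 = 1·-44 + 1·-27 = -71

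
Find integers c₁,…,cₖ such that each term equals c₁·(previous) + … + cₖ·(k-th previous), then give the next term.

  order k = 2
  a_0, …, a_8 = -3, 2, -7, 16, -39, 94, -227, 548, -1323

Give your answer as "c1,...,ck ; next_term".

  a_2 = -2·2 + 1·-3 = -7
  a_3 = -2·-7 + 1·2 = 16
  a_4 = -2·16 + 1·-7 = -39
  a_5 = -2·-39 + 1·16 = 94
  a_6 = -2·94 + 1·-39 = -227
  a_7 = -2·-227 + 1·94 = 548
  a_8 = -2·548 + 1·-227 = -1323
  a_9 = -2·-1323 + 1·548 = 3194

-2,1 ; 3194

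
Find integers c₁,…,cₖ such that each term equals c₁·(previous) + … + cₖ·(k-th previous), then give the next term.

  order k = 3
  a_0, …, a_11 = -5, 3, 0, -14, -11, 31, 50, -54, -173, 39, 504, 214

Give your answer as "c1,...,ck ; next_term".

1,-3,1 ; -1259

  a_3 = 1·0 + -3·3 + 1·-5 = -14
  a_4 = 1·-14 + -3·0 + 1·3 = -11
  a_5 = 1·-11 + -3·-14 + 1·0 = 31
  a_6 = 1·31 + -3·-11 + 1·-14 = 50
  a_7 = 1·50 + -3·31 + 1·-11 = -54
  a_8 = 1·-54 + -3·50 + 1·31 = -173
  a_9 = 1·-173 + -3·-54 + 1·50 = 39
  a_10 = 1·39 + -3·-173 + 1·-54 = 504
  a_11 = 1·504 + -3·39 + 1·-173 = 214
  a_12 = 1·214 + -3·504 + 1·39 = -1259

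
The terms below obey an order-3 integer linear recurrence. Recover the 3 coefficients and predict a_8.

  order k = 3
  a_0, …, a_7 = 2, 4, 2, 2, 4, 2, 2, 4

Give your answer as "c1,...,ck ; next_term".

0,0,1 ; 2

  a_3 = 0·2 + 0·4 + 1·2 = 2
  a_4 = 0·2 + 0·2 + 1·4 = 4
  a_5 = 0·4 + 0·2 + 1·2 = 2
  a_6 = 0·2 + 0·4 + 1·2 = 2
  a_7 = 0·2 + 0·2 + 1·4 = 4
  a_8 = 0·4 + 0·2 + 1·2 = 2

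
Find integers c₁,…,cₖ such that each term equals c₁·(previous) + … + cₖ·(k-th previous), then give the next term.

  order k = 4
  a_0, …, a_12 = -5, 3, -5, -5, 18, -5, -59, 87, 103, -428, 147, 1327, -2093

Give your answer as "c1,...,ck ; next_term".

  a_4 = -1·-5 + -3·-5 + 1·3 + 1·-5 = 18
  a_5 = -1·18 + -3·-5 + 1·-5 + 1·3 = -5
  a_6 = -1·-5 + -3·18 + 1·-5 + 1·-5 = -59
  a_7 = -1·-59 + -3·-5 + 1·18 + 1·-5 = 87
  a_8 = -1·87 + -3·-59 + 1·-5 + 1·18 = 103
  a_9 = -1·103 + -3·87 + 1·-59 + 1·-5 = -428
  a_10 = -1·-428 + -3·103 + 1·87 + 1·-59 = 147
  a_11 = -1·147 + -3·-428 + 1·103 + 1·87 = 1327
  a_12 = -1·1327 + -3·147 + 1·-428 + 1·103 = -2093
  a_13 = -1·-2093 + -3·1327 + 1·147 + 1·-428 = -2169

-1,-3,1,1 ; -2169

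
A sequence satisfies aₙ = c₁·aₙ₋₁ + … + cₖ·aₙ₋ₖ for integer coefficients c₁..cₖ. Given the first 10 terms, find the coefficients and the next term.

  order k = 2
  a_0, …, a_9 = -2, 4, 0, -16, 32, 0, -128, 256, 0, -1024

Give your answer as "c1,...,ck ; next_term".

  a_2 = -2·4 + -4·-2 = 0
  a_3 = -2·0 + -4·4 = -16
  a_4 = -2·-16 + -4·0 = 32
  a_5 = -2·32 + -4·-16 = 0
  a_6 = -2·0 + -4·32 = -128
  a_7 = -2·-128 + -4·0 = 256
  a_8 = -2·256 + -4·-128 = 0
  a_9 = -2·0 + -4·256 = -1024
  a_10 = -2·-1024 + -4·0 = 2048

-2,-4 ; 2048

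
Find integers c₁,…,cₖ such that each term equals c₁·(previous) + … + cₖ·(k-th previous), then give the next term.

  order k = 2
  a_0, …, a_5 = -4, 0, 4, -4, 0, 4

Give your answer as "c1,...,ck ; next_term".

-1,-1 ; -4

  a_2 = -1·0 + -1·-4 = 4
  a_3 = -1·4 + -1·0 = -4
  a_4 = -1·-4 + -1·4 = 0
  a_5 = -1·0 + -1·-4 = 4
  a_6 = -1·4 + -1·0 = -4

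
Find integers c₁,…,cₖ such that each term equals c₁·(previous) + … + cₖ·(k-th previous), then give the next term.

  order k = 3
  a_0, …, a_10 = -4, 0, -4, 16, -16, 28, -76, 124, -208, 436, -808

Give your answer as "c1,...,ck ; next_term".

  a_3 = -1·-4 + 0·0 + -3·-4 = 16
  a_4 = -1·16 + 0·-4 + -3·0 = -16
  a_5 = -1·-16 + 0·16 + -3·-4 = 28
  a_6 = -1·28 + 0·-16 + -3·16 = -76
  a_7 = -1·-76 + 0·28 + -3·-16 = 124
  a_8 = -1·124 + 0·-76 + -3·28 = -208
  a_9 = -1·-208 + 0·124 + -3·-76 = 436
  a_10 = -1·436 + 0·-208 + -3·124 = -808
  a_11 = -1·-808 + 0·436 + -3·-208 = 1432

-1,0,-3 ; 1432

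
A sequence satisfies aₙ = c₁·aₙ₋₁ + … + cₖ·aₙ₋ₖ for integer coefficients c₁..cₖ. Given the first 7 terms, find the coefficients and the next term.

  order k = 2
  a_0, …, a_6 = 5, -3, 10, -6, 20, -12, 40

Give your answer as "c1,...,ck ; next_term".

0,2 ; -24

  a_2 = 0·-3 + 2·5 = 10
  a_3 = 0·10 + 2·-3 = -6
  a_4 = 0·-6 + 2·10 = 20
  a_5 = 0·20 + 2·-6 = -12
  a_6 = 0·-12 + 2·20 = 40
  a_7 = 0·40 + 2·-12 = -24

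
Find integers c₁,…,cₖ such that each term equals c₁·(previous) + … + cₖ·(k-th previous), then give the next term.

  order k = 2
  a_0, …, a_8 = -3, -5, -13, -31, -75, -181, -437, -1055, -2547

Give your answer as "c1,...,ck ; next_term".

2,1 ; -6149

  a_2 = 2·-5 + 1·-3 = -13
  a_3 = 2·-13 + 1·-5 = -31
  a_4 = 2·-31 + 1·-13 = -75
  a_5 = 2·-75 + 1·-31 = -181
  a_6 = 2·-181 + 1·-75 = -437
  a_7 = 2·-437 + 1·-181 = -1055
  a_8 = 2·-1055 + 1·-437 = -2547
  a_9 = 2·-2547 + 1·-1055 = -6149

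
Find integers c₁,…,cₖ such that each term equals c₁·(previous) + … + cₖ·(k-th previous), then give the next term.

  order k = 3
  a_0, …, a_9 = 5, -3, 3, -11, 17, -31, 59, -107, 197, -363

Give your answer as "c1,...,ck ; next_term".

-1,1,-1 ; 667

  a_3 = -1·3 + 1·-3 + -1·5 = -11
  a_4 = -1·-11 + 1·3 + -1·-3 = 17
  a_5 = -1·17 + 1·-11 + -1·3 = -31
  a_6 = -1·-31 + 1·17 + -1·-11 = 59
  a_7 = -1·59 + 1·-31 + -1·17 = -107
  a_8 = -1·-107 + 1·59 + -1·-31 = 197
  a_9 = -1·197 + 1·-107 + -1·59 = -363
  a_10 = -1·-363 + 1·197 + -1·-107 = 667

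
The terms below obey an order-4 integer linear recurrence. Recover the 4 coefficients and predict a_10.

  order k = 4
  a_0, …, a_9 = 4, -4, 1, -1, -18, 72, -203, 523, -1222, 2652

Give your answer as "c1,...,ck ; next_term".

  a_4 = -3·-1 + -1·1 + 1·-4 + -4·4 = -18
  a_5 = -3·-18 + -1·-1 + 1·1 + -4·-4 = 72
  a_6 = -3·72 + -1·-18 + 1·-1 + -4·1 = -203
  a_7 = -3·-203 + -1·72 + 1·-18 + -4·-1 = 523
  a_8 = -3·523 + -1·-203 + 1·72 + -4·-18 = -1222
  a_9 = -3·-1222 + -1·523 + 1·-203 + -4·72 = 2652
  a_10 = -3·2652 + -1·-1222 + 1·523 + -4·-203 = -5399

-3,-1,1,-4 ; -5399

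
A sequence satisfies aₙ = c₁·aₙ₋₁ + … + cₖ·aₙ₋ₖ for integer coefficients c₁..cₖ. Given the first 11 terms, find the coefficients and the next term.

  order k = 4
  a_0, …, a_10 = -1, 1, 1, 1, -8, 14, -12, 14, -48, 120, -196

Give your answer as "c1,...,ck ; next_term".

-2,-2,-2,2 ; 276

  a_4 = -2·1 + -2·1 + -2·1 + 2·-1 = -8
  a_5 = -2·-8 + -2·1 + -2·1 + 2·1 = 14
  a_6 = -2·14 + -2·-8 + -2·1 + 2·1 = -12
  a_7 = -2·-12 + -2·14 + -2·-8 + 2·1 = 14
  a_8 = -2·14 + -2·-12 + -2·14 + 2·-8 = -48
  a_9 = -2·-48 + -2·14 + -2·-12 + 2·14 = 120
  a_10 = -2·120 + -2·-48 + -2·14 + 2·-12 = -196
  a_11 = -2·-196 + -2·120 + -2·-48 + 2·14 = 276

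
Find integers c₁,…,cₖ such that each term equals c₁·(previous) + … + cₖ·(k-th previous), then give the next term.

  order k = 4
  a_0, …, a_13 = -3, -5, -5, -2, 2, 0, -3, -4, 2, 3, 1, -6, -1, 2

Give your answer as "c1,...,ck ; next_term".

  a_4 = 0·-2 + 0·-5 + -1·-5 + 1·-3 = 2
  a_5 = 0·2 + 0·-2 + -1·-5 + 1·-5 = 0
  a_6 = 0·0 + 0·2 + -1·-2 + 1·-5 = -3
  a_7 = 0·-3 + 0·0 + -1·2 + 1·-2 = -4
  a_8 = 0·-4 + 0·-3 + -1·0 + 1·2 = 2
  a_9 = 0·2 + 0·-4 + -1·-3 + 1·0 = 3
  a_10 = 0·3 + 0·2 + -1·-4 + 1·-3 = 1
  a_11 = 0·1 + 0·3 + -1·2 + 1·-4 = -6
  a_12 = 0·-6 + 0·1 + -1·3 + 1·2 = -1
  a_13 = 0·-1 + 0·-6 + -1·1 + 1·3 = 2
  a_14 = 0·2 + 0·-1 + -1·-6 + 1·1 = 7

0,0,-1,1 ; 7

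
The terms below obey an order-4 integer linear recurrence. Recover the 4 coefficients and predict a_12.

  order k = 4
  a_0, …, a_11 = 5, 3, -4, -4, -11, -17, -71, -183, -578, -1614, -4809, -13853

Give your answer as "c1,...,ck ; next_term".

2,3,-2,3 ; -40639

  a_4 = 2·-4 + 3·-4 + -2·3 + 3·5 = -11
  a_5 = 2·-11 + 3·-4 + -2·-4 + 3·3 = -17
  a_6 = 2·-17 + 3·-11 + -2·-4 + 3·-4 = -71
  a_7 = 2·-71 + 3·-17 + -2·-11 + 3·-4 = -183
  a_8 = 2·-183 + 3·-71 + -2·-17 + 3·-11 = -578
  a_9 = 2·-578 + 3·-183 + -2·-71 + 3·-17 = -1614
  a_10 = 2·-1614 + 3·-578 + -2·-183 + 3·-71 = -4809
  a_11 = 2·-4809 + 3·-1614 + -2·-578 + 3·-183 = -13853
  a_12 = 2·-13853 + 3·-4809 + -2·-1614 + 3·-578 = -40639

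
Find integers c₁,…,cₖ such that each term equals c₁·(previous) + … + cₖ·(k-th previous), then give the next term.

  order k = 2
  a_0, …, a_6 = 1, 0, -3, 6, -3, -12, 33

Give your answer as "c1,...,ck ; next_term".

-2,-3 ; -30

  a_2 = -2·0 + -3·1 = -3
  a_3 = -2·-3 + -3·0 = 6
  a_4 = -2·6 + -3·-3 = -3
  a_5 = -2·-3 + -3·6 = -12
  a_6 = -2·-12 + -3·-3 = 33
  a_7 = -2·33 + -3·-12 = -30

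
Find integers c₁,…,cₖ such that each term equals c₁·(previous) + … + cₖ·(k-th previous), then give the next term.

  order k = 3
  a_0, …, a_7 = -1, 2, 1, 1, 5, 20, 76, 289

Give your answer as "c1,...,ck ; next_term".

4,-1,1 ; 1100

  a_3 = 4·1 + -1·2 + 1·-1 = 1
  a_4 = 4·1 + -1·1 + 1·2 = 5
  a_5 = 4·5 + -1·1 + 1·1 = 20
  a_6 = 4·20 + -1·5 + 1·1 = 76
  a_7 = 4·76 + -1·20 + 1·5 = 289
  a_8 = 4·289 + -1·76 + 1·20 = 1100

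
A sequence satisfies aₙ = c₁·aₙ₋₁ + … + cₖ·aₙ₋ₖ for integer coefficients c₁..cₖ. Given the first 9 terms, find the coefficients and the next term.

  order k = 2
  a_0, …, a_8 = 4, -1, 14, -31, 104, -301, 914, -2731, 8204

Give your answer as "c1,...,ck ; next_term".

-2,3 ; -24601

  a_2 = -2·-1 + 3·4 = 14
  a_3 = -2·14 + 3·-1 = -31
  a_4 = -2·-31 + 3·14 = 104
  a_5 = -2·104 + 3·-31 = -301
  a_6 = -2·-301 + 3·104 = 914
  a_7 = -2·914 + 3·-301 = -2731
  a_8 = -2·-2731 + 3·914 = 8204
  a_9 = -2·8204 + 3·-2731 = -24601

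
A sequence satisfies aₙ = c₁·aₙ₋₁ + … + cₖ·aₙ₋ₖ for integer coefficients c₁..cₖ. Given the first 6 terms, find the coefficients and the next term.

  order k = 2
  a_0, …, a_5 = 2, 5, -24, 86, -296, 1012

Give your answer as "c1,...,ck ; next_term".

-4,-2 ; -3456

  a_2 = -4·5 + -2·2 = -24
  a_3 = -4·-24 + -2·5 = 86
  a_4 = -4·86 + -2·-24 = -296
  a_5 = -4·-296 + -2·86 = 1012
  a_6 = -4·1012 + -2·-296 = -3456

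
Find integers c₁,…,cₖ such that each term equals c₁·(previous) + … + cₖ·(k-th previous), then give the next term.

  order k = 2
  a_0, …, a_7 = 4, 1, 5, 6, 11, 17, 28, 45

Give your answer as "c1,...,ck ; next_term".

  a_2 = 1·1 + 1·4 = 5
  a_3 = 1·5 + 1·1 = 6
  a_4 = 1·6 + 1·5 = 11
  a_5 = 1·11 + 1·6 = 17
  a_6 = 1·17 + 1·11 = 28
  a_7 = 1·28 + 1·17 = 45
  a_8 = 1·45 + 1·28 = 73

1,1 ; 73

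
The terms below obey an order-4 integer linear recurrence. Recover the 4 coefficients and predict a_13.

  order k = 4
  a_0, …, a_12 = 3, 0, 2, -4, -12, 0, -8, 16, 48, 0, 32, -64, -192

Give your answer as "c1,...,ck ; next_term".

0,0,0,-4 ; 0

  a_4 = 0·-4 + 0·2 + 0·0 + -4·3 = -12
  a_5 = 0·-12 + 0·-4 + 0·2 + -4·0 = 0
  a_6 = 0·0 + 0·-12 + 0·-4 + -4·2 = -8
  a_7 = 0·-8 + 0·0 + 0·-12 + -4·-4 = 16
  a_8 = 0·16 + 0·-8 + 0·0 + -4·-12 = 48
  a_9 = 0·48 + 0·16 + 0·-8 + -4·0 = 0
  a_10 = 0·0 + 0·48 + 0·16 + -4·-8 = 32
  a_11 = 0·32 + 0·0 + 0·48 + -4·16 = -64
  a_12 = 0·-64 + 0·32 + 0·0 + -4·48 = -192
  a_13 = 0·-192 + 0·-64 + 0·32 + -4·0 = 0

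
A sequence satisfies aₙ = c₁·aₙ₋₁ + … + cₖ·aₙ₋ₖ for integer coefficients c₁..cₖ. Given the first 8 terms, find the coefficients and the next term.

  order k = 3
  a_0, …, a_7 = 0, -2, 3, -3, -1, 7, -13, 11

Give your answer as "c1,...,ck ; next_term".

-1,0,2 ; 3

  a_3 = -1·3 + 0·-2 + 2·0 = -3
  a_4 = -1·-3 + 0·3 + 2·-2 = -1
  a_5 = -1·-1 + 0·-3 + 2·3 = 7
  a_6 = -1·7 + 0·-1 + 2·-3 = -13
  a_7 = -1·-13 + 0·7 + 2·-1 = 11
  a_8 = -1·11 + 0·-13 + 2·7 = 3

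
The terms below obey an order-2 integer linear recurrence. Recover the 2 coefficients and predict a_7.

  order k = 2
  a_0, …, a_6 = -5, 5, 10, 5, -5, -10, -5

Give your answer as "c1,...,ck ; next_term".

1,-1 ; 5

  a_2 = 1·5 + -1·-5 = 10
  a_3 = 1·10 + -1·5 = 5
  a_4 = 1·5 + -1·10 = -5
  a_5 = 1·-5 + -1·5 = -10
  a_6 = 1·-10 + -1·-5 = -5
  a_7 = 1·-5 + -1·-10 = 5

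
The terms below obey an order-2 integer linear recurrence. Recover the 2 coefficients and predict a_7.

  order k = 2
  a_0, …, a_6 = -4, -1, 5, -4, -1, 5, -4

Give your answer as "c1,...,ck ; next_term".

  a_2 = -1·-1 + -1·-4 = 5
  a_3 = -1·5 + -1·-1 = -4
  a_4 = -1·-4 + -1·5 = -1
  a_5 = -1·-1 + -1·-4 = 5
  a_6 = -1·5 + -1·-1 = -4
  a_7 = -1·-4 + -1·5 = -1

-1,-1 ; -1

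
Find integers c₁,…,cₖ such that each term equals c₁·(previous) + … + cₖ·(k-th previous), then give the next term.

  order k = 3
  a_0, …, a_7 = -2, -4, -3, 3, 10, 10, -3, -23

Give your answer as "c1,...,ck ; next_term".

  a_3 = 1·-3 + -1·-4 + -1·-2 = 3
  a_4 = 1·3 + -1·-3 + -1·-4 = 10
  a_5 = 1·10 + -1·3 + -1·-3 = 10
  a_6 = 1·10 + -1·10 + -1·3 = -3
  a_7 = 1·-3 + -1·10 + -1·10 = -23
  a_8 = 1·-23 + -1·-3 + -1·10 = -30

1,-1,-1 ; -30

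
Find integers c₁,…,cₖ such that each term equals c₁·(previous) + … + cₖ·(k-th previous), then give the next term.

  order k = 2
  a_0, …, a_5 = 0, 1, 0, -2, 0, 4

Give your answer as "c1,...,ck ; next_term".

  a_2 = 0·1 + -2·0 = 0
  a_3 = 0·0 + -2·1 = -2
  a_4 = 0·-2 + -2·0 = 0
  a_5 = 0·0 + -2·-2 = 4
  a_6 = 0·4 + -2·0 = 0

0,-2 ; 0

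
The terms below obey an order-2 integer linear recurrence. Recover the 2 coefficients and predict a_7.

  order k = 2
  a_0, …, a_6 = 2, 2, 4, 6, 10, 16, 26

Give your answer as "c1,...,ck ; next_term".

1,1 ; 42

  a_2 = 1·2 + 1·2 = 4
  a_3 = 1·4 + 1·2 = 6
  a_4 = 1·6 + 1·4 = 10
  a_5 = 1·10 + 1·6 = 16
  a_6 = 1·16 + 1·10 = 26
  a_7 = 1·26 + 1·16 = 42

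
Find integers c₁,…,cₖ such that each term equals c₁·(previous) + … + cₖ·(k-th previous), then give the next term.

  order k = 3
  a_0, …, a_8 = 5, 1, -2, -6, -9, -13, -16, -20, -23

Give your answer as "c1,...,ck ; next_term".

1,1,-1 ; -27

  a_3 = 1·-2 + 1·1 + -1·5 = -6
  a_4 = 1·-6 + 1·-2 + -1·1 = -9
  a_5 = 1·-9 + 1·-6 + -1·-2 = -13
  a_6 = 1·-13 + 1·-9 + -1·-6 = -16
  a_7 = 1·-16 + 1·-13 + -1·-9 = -20
  a_8 = 1·-20 + 1·-16 + -1·-13 = -23
  a_9 = 1·-23 + 1·-20 + -1·-16 = -27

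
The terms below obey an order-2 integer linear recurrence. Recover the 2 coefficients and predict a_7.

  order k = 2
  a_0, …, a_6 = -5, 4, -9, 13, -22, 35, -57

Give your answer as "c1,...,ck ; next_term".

-1,1 ; 92

  a_2 = -1·4 + 1·-5 = -9
  a_3 = -1·-9 + 1·4 = 13
  a_4 = -1·13 + 1·-9 = -22
  a_5 = -1·-22 + 1·13 = 35
  a_6 = -1·35 + 1·-22 = -57
  a_7 = -1·-57 + 1·35 = 92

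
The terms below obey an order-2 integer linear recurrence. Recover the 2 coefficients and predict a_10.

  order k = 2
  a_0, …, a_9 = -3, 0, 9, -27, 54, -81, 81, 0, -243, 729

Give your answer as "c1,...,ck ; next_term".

  a_2 = -3·0 + -3·-3 = 9
  a_3 = -3·9 + -3·0 = -27
  a_4 = -3·-27 + -3·9 = 54
  a_5 = -3·54 + -3·-27 = -81
  a_6 = -3·-81 + -3·54 = 81
  a_7 = -3·81 + -3·-81 = 0
  a_8 = -3·0 + -3·81 = -243
  a_9 = -3·-243 + -3·0 = 729
  a_10 = -3·729 + -3·-243 = -1458

-3,-3 ; -1458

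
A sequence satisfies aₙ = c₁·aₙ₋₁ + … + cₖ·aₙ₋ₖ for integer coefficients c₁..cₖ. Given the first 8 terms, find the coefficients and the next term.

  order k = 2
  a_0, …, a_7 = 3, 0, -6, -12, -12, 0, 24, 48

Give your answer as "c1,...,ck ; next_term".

  a_2 = 2·0 + -2·3 = -6
  a_3 = 2·-6 + -2·0 = -12
  a_4 = 2·-12 + -2·-6 = -12
  a_5 = 2·-12 + -2·-12 = 0
  a_6 = 2·0 + -2·-12 = 24
  a_7 = 2·24 + -2·0 = 48
  a_8 = 2·48 + -2·24 = 48

2,-2 ; 48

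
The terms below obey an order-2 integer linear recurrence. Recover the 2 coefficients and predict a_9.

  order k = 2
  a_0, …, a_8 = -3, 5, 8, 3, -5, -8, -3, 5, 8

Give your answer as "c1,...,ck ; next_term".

1,-1 ; 3

  a_2 = 1·5 + -1·-3 = 8
  a_3 = 1·8 + -1·5 = 3
  a_4 = 1·3 + -1·8 = -5
  a_5 = 1·-5 + -1·3 = -8
  a_6 = 1·-8 + -1·-5 = -3
  a_7 = 1·-3 + -1·-8 = 5
  a_8 = 1·5 + -1·-3 = 8
  a_9 = 1·8 + -1·5 = 3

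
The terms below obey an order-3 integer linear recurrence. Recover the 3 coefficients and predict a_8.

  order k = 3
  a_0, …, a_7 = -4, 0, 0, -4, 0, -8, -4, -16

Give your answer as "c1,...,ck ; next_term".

  a_3 = 0·0 + 2·0 + 1·-4 = -4
  a_4 = 0·-4 + 2·0 + 1·0 = 0
  a_5 = 0·0 + 2·-4 + 1·0 = -8
  a_6 = 0·-8 + 2·0 + 1·-4 = -4
  a_7 = 0·-4 + 2·-8 + 1·0 = -16
  a_8 = 0·-16 + 2·-4 + 1·-8 = -16

0,2,1 ; -16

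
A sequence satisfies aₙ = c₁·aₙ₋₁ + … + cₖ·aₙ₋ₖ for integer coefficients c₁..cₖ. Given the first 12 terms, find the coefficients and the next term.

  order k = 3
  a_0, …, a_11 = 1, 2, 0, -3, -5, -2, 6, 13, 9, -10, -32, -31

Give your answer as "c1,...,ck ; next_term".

  a_3 = 1·0 + -1·2 + -1·1 = -3
  a_4 = 1·-3 + -1·0 + -1·2 = -5
  a_5 = 1·-5 + -1·-3 + -1·0 = -2
  a_6 = 1·-2 + -1·-5 + -1·-3 = 6
  a_7 = 1·6 + -1·-2 + -1·-5 = 13
  a_8 = 1·13 + -1·6 + -1·-2 = 9
  a_9 = 1·9 + -1·13 + -1·6 = -10
  a_10 = 1·-10 + -1·9 + -1·13 = -32
  a_11 = 1·-32 + -1·-10 + -1·9 = -31
  a_12 = 1·-31 + -1·-32 + -1·-10 = 11

1,-1,-1 ; 11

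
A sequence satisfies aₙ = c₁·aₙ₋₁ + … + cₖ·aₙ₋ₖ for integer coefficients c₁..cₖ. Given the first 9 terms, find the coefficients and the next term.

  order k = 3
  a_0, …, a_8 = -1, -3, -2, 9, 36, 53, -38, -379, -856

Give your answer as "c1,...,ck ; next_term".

  a_3 = 2·-2 + -3·-3 + -4·-1 = 9
  a_4 = 2·9 + -3·-2 + -4·-3 = 36
  a_5 = 2·36 + -3·9 + -4·-2 = 53
  a_6 = 2·53 + -3·36 + -4·9 = -38
  a_7 = 2·-38 + -3·53 + -4·36 = -379
  a_8 = 2·-379 + -3·-38 + -4·53 = -856
  a_9 = 2·-856 + -3·-379 + -4·-38 = -423

2,-3,-4 ; -423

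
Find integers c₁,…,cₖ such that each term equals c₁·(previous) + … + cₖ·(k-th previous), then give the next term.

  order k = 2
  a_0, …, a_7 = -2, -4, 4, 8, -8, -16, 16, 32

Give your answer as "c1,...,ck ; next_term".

0,-2 ; -32

  a_2 = 0·-4 + -2·-2 = 4
  a_3 = 0·4 + -2·-4 = 8
  a_4 = 0·8 + -2·4 = -8
  a_5 = 0·-8 + -2·8 = -16
  a_6 = 0·-16 + -2·-8 = 16
  a_7 = 0·16 + -2·-16 = 32
  a_8 = 0·32 + -2·16 = -32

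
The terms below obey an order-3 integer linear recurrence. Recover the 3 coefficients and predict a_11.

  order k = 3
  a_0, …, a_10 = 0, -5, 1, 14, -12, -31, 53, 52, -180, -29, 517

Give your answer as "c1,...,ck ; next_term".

  a_3 = -1·1 + -3·-5 + -1·0 = 14
  a_4 = -1·14 + -3·1 + -1·-5 = -12
  a_5 = -1·-12 + -3·14 + -1·1 = -31
  a_6 = -1·-31 + -3·-12 + -1·14 = 53
  a_7 = -1·53 + -3·-31 + -1·-12 = 52
  a_8 = -1·52 + -3·53 + -1·-31 = -180
  a_9 = -1·-180 + -3·52 + -1·53 = -29
  a_10 = -1·-29 + -3·-180 + -1·52 = 517
  a_11 = -1·517 + -3·-29 + -1·-180 = -250

-1,-3,-1 ; -250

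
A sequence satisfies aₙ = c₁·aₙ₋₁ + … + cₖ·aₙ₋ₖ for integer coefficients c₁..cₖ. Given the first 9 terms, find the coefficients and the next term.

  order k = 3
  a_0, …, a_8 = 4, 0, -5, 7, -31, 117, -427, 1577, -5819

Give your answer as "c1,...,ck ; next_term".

-3,2,-2 ; 21465

  a_3 = -3·-5 + 2·0 + -2·4 = 7
  a_4 = -3·7 + 2·-5 + -2·0 = -31
  a_5 = -3·-31 + 2·7 + -2·-5 = 117
  a_6 = -3·117 + 2·-31 + -2·7 = -427
  a_7 = -3·-427 + 2·117 + -2·-31 = 1577
  a_8 = -3·1577 + 2·-427 + -2·117 = -5819
  a_9 = -3·-5819 + 2·1577 + -2·-427 = 21465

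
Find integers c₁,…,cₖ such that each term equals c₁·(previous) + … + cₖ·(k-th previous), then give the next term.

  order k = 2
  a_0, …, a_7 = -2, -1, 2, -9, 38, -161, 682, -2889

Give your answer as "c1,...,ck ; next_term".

-4,1 ; 12238

  a_2 = -4·-1 + 1·-2 = 2
  a_3 = -4·2 + 1·-1 = -9
  a_4 = -4·-9 + 1·2 = 38
  a_5 = -4·38 + 1·-9 = -161
  a_6 = -4·-161 + 1·38 = 682
  a_7 = -4·682 + 1·-161 = -2889
  a_8 = -4·-2889 + 1·682 = 12238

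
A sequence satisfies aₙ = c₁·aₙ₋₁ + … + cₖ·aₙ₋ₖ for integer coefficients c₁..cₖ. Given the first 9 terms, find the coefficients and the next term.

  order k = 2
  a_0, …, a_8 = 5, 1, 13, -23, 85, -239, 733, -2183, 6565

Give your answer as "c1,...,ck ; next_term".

  a_2 = -2·1 + 3·5 = 13
  a_3 = -2·13 + 3·1 = -23
  a_4 = -2·-23 + 3·13 = 85
  a_5 = -2·85 + 3·-23 = -239
  a_6 = -2·-239 + 3·85 = 733
  a_7 = -2·733 + 3·-239 = -2183
  a_8 = -2·-2183 + 3·733 = 6565
  a_9 = -2·6565 + 3·-2183 = -19679

-2,3 ; -19679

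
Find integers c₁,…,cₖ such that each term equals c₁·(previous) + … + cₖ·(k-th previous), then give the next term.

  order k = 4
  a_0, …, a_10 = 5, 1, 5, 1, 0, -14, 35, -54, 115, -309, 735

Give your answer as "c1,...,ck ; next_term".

  a_4 = -2·1 + -1·5 + -3·1 + 2·5 = 0
  a_5 = -2·0 + -1·1 + -3·5 + 2·1 = -14
  a_6 = -2·-14 + -1·0 + -3·1 + 2·5 = 35
  a_7 = -2·35 + -1·-14 + -3·0 + 2·1 = -54
  a_8 = -2·-54 + -1·35 + -3·-14 + 2·0 = 115
  a_9 = -2·115 + -1·-54 + -3·35 + 2·-14 = -309
  a_10 = -2·-309 + -1·115 + -3·-54 + 2·35 = 735
  a_11 = -2·735 + -1·-309 + -3·115 + 2·-54 = -1614

-2,-1,-3,2 ; -1614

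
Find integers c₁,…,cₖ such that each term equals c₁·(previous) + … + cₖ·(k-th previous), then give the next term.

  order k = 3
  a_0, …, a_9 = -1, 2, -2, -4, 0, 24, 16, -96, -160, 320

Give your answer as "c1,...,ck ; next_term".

  a_3 = 0·-2 + -4·2 + -4·-1 = -4
  a_4 = 0·-4 + -4·-2 + -4·2 = 0
  a_5 = 0·0 + -4·-4 + -4·-2 = 24
  a_6 = 0·24 + -4·0 + -4·-4 = 16
  a_7 = 0·16 + -4·24 + -4·0 = -96
  a_8 = 0·-96 + -4·16 + -4·24 = -160
  a_9 = 0·-160 + -4·-96 + -4·16 = 320
  a_10 = 0·320 + -4·-160 + -4·-96 = 1024

0,-4,-4 ; 1024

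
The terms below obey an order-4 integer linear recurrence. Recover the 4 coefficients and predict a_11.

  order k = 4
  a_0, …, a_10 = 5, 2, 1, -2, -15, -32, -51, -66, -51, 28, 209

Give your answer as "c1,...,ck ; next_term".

2,-1,0,-2 ; 522

  a_4 = 2·-2 + -1·1 + 0·2 + -2·5 = -15
  a_5 = 2·-15 + -1·-2 + 0·1 + -2·2 = -32
  a_6 = 2·-32 + -1·-15 + 0·-2 + -2·1 = -51
  a_7 = 2·-51 + -1·-32 + 0·-15 + -2·-2 = -66
  a_8 = 2·-66 + -1·-51 + 0·-32 + -2·-15 = -51
  a_9 = 2·-51 + -1·-66 + 0·-51 + -2·-32 = 28
  a_10 = 2·28 + -1·-51 + 0·-66 + -2·-51 = 209
  a_11 = 2·209 + -1·28 + 0·-51 + -2·-66 = 522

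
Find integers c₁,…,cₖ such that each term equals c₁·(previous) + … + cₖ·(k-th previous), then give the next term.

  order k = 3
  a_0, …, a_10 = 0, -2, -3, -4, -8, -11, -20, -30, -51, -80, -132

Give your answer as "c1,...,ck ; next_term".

0,2,1 ; -211

  a_3 = 0·-3 + 2·-2 + 1·0 = -4
  a_4 = 0·-4 + 2·-3 + 1·-2 = -8
  a_5 = 0·-8 + 2·-4 + 1·-3 = -11
  a_6 = 0·-11 + 2·-8 + 1·-4 = -20
  a_7 = 0·-20 + 2·-11 + 1·-8 = -30
  a_8 = 0·-30 + 2·-20 + 1·-11 = -51
  a_9 = 0·-51 + 2·-30 + 1·-20 = -80
  a_10 = 0·-80 + 2·-51 + 1·-30 = -132
  a_11 = 0·-132 + 2·-80 + 1·-51 = -211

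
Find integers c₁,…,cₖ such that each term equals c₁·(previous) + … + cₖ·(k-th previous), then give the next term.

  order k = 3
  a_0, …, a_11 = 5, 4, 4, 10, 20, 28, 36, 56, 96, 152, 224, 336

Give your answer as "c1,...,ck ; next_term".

2,-2,2 ; 528

  a_3 = 2·4 + -2·4 + 2·5 = 10
  a_4 = 2·10 + -2·4 + 2·4 = 20
  a_5 = 2·20 + -2·10 + 2·4 = 28
  a_6 = 2·28 + -2·20 + 2·10 = 36
  a_7 = 2·36 + -2·28 + 2·20 = 56
  a_8 = 2·56 + -2·36 + 2·28 = 96
  a_9 = 2·96 + -2·56 + 2·36 = 152
  a_10 = 2·152 + -2·96 + 2·56 = 224
  a_11 = 2·224 + -2·152 + 2·96 = 336
  a_12 = 2·336 + -2·224 + 2·152 = 528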